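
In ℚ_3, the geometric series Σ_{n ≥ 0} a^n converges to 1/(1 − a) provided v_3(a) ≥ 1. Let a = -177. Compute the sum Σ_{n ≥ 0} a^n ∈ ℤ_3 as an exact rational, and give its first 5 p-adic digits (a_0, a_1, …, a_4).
Σ a^n = 1/(1 − a) = 1/178;  first 5 digits = (1, 1, 2, 2, 1)

v_3(a) = 1 ≥ 1, so the series converges in ℤ_3 to 1/(1 − a) = 1/(1 − (-177)) = 1/178. Expand this rational in ℤ_3: compute digits iteratively via d_i = x_i mod 3, x_{i+1} = (x_i − d_i)/3. The first 5 digits are (1, 1, 2, 2, 1).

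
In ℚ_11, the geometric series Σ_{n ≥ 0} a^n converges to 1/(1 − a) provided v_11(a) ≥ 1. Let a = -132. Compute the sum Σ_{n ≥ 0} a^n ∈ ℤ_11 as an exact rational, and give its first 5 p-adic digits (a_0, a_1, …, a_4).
Σ a^n = 1/(1 − a) = 1/133;  first 5 digits = (1, 10, 10, 0, 10)

v_11(a) = 1 ≥ 1, so the series converges in ℤ_11 to 1/(1 − a) = 1/(1 − (-132)) = 1/133. Expand this rational in ℤ_11: compute digits iteratively via d_i = x_i mod 11, x_{i+1} = (x_i − d_i)/11. The first 5 digits are (1, 10, 10, 0, 10).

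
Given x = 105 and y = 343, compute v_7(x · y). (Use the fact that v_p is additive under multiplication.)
v_7(36015) = 4

v_p(x) = 1 (factor: 105 = 7^1 · 15); v_p(y) = 3 (factor: 343 = 7^3 · 1). Additivity: v_p(xy) = v_p(x) + v_p(y) = 1 + 3 = 4. (Direct check: xy = 36015 = 7^4 · (15).)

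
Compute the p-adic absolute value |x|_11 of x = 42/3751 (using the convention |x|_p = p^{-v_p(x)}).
|42/3751|_11 = 121

Step 1 — compute v_11(x) by factoring powers of 11 out of the numerator and denominator: v_11(42/3751) = -2. Step 2 — apply |x|_p = p^{-v_p(x)} = 11^{2} = 121.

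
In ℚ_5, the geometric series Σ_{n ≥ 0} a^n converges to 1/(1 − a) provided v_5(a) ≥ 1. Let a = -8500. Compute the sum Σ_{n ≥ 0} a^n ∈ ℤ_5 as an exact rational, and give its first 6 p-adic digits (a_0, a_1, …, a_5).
Σ a^n = 1/(1 − a) = 1/8501;  first 6 digits = (1, 0, 0, 2, 1, 2)

v_5(a) = 3 ≥ 1, so the series converges in ℤ_5 to 1/(1 − a) = 1/(1 − (-8500)) = 1/8501. Expand this rational in ℤ_5: compute digits iteratively via d_i = x_i mod 5, x_{i+1} = (x_i − d_i)/5. The first 6 digits are (1, 0, 0, 2, 1, 2).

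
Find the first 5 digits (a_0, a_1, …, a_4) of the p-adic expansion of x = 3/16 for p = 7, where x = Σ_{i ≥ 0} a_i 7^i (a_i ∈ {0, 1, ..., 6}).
(a_0, …, a_4) = (5, 5, 4, 5, 4)

v_7(3/16) = 0 (numerator and denominator both coprime to 7), so x ∈ ℤ_7^×. Compute digits iteratively via a_i = x_i mod 7, x_{i+1} = (x_i − a_i)/7, with x_0 = x:
  x_0 = 3/16;  a_0 = 5;  x_1 = (x_0 − 5)/7 = -11/16
  x_1 = -11/16;  a_1 = 5;  x_2 = (x_1 − 5)/7 = -13/16
  x_2 = -13/16;  a_2 = 4;  x_3 = (x_2 − 4)/7 = -11/16
  x_3 = -11/16;  a_3 = 5;  x_4 = (x_3 − 5)/7 = -13/16
  x_4 = -13/16;  a_4 = 4;  x_5 = (x_4 − 4)/7 = -11/16
Digits: (5, 5, 4, 5, 4).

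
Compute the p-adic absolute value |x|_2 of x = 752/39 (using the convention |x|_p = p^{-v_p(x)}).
|752/39|_2 = 1/16

Step 1 — compute v_2(x) by factoring powers of 2 out of the numerator and denominator: v_2(752/39) = 4. Step 2 — apply |x|_p = p^{-v_p(x)} = 2^{-4} = 1/16.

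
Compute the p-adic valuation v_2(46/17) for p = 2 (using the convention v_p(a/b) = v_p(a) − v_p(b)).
v_2(46/17) = 1

Factor powers of 2 from the numerator and denominator of the reduced fraction: 46 = 2^1 · 23 and 17 = 2^0 · 17. Apply v_p(a/b) = v_p(a) − v_p(b): v_2(46/17) = 1 − 0 = 1.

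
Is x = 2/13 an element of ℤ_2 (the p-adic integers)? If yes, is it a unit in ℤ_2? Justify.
x ∈ ℤ_2 but not a unit; v_2(x) = 1 > 0

ℤ_2 = {x ∈ ℚ_2 : v_2(x) ≥ 0} and ℤ_2^× = {x ∈ ℤ_2 : v_2(x) = 0}. Here v_2(2/13) = v_2(num) − v_2(den) = 1; compare against these criteria.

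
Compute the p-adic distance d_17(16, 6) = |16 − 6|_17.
d_17(16, 6) = 1

Step 1 — x − y = 16 − 6 = 10. Step 2 — v_17(10) = 0 (factor: 10 = (17^0 · 10); the sign does not affect v_p). Step 3 — |x − y|_17 = 17^{0} = 1.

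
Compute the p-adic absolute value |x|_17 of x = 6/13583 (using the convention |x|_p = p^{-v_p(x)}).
|6/13583|_17 = 289

Step 1 — compute v_17(x) by factoring powers of 17 out of the numerator and denominator: v_17(6/13583) = -2. Step 2 — apply |x|_p = p^{-v_p(x)} = 17^{2} = 289.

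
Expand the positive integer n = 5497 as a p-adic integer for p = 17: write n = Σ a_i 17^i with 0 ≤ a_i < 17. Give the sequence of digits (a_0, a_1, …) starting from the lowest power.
(a_0, a_1, …) = (6, 0, 2, 1)

Repeated division by 17 gives the digits low-to-high: 5497 = 6 + 2·17^2 + 1·17^3. Digit sequence: (6, 0, 2, 1).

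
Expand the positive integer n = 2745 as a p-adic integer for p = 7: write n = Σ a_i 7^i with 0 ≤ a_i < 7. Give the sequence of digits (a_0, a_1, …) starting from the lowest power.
(a_0, a_1, …) = (1, 0, 0, 1, 1)

Repeated division by 7 gives the digits low-to-high: 2745 = 1 + 1·7^3 + 1·7^4. Digit sequence: (1, 0, 0, 1, 1).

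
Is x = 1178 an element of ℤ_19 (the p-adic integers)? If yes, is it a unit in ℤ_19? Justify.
x ∈ ℤ_19 but not a unit; v_19(x) = 1 > 0

ℤ_19 = {x ∈ ℚ_19 : v_19(x) ≥ 0} and ℤ_19^× = {x ∈ ℤ_19 : v_19(x) = 0}. Here v_19(1178) = v_19(num) − v_19(den) = 1; compare against these criteria.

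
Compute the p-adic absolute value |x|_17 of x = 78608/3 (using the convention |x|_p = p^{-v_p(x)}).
|78608/3|_17 = 1/4913

Step 1 — compute v_17(x) by factoring powers of 17 out of the numerator and denominator: v_17(78608/3) = 3. Step 2 — apply |x|_p = p^{-v_p(x)} = 17^{-3} = 1/4913.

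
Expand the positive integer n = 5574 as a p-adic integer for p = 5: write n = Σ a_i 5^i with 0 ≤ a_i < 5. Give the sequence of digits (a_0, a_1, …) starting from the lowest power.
(a_0, a_1, …) = (4, 4, 2, 4, 3, 1)

Repeated division by 5 gives the digits low-to-high: 5574 = 4 + 4·5^1 + 2·5^2 + 4·5^3 + 3·5^4 + 1·5^5. Digit sequence: (4, 4, 2, 4, 3, 1).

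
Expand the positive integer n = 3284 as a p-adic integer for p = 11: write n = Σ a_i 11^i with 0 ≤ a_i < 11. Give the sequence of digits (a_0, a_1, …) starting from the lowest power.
(a_0, a_1, …) = (6, 1, 5, 2)

Repeated division by 11 gives the digits low-to-high: 3284 = 6 + 1·11^1 + 5·11^2 + 2·11^3. Digit sequence: (6, 1, 5, 2).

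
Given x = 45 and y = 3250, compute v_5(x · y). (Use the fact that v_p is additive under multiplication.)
v_5(146250) = 4

v_p(x) = 1 (factor: 45 = 5^1 · 9); v_p(y) = 3 (factor: 3250 = 5^3 · 26). Additivity: v_p(xy) = v_p(x) + v_p(y) = 1 + 3 = 4. (Direct check: xy = 146250 = 5^4 · (234).)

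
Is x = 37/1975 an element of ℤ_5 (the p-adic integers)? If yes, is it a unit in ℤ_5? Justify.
x ∉ ℤ_5 (v_5(x) = -2 < 0)

ℤ_5 = {x ∈ ℚ_5 : v_5(x) ≥ 0} and ℤ_5^× = {x ∈ ℤ_5 : v_5(x) = 0}. Here v_5(37/1975) = v_5(num) − v_5(den) = -2; compare against these criteria.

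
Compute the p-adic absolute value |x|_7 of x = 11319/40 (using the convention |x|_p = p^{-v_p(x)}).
|11319/40|_7 = 1/343

Step 1 — compute v_7(x) by factoring powers of 7 out of the numerator and denominator: v_7(11319/40) = 3. Step 2 — apply |x|_p = p^{-v_p(x)} = 7^{-3} = 1/343.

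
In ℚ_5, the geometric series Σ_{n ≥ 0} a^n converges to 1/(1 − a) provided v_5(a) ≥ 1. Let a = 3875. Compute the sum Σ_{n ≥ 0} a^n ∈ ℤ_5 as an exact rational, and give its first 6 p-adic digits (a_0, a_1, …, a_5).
Σ a^n = 1/(1 − a) = -1/3874;  first 6 digits = (1, 0, 0, 1, 1, 1)

v_5(a) = 3 ≥ 1, so the series converges in ℤ_5 to 1/(1 − a) = 1/(1 − 3875) = -1/3874. Expand this rational in ℤ_5: compute digits iteratively via d_i = x_i mod 5, x_{i+1} = (x_i − d_i)/5. The first 6 digits are (1, 0, 0, 1, 1, 1).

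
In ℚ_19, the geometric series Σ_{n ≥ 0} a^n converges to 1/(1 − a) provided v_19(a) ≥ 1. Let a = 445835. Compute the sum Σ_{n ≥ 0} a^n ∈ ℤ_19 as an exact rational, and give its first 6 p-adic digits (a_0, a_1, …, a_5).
Σ a^n = 1/(1 − a) = -1/445834;  first 6 digits = (1, 0, 0, 8, 3, 0)

v_19(a) = 3 ≥ 1, so the series converges in ℤ_19 to 1/(1 − a) = 1/(1 − 445835) = -1/445834. Expand this rational in ℤ_19: compute digits iteratively via d_i = x_i mod 19, x_{i+1} = (x_i − d_i)/19. The first 6 digits are (1, 0, 0, 8, 3, 0).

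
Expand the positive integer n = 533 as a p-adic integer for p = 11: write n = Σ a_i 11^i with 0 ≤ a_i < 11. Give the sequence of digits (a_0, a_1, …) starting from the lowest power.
(a_0, a_1, …) = (5, 4, 4)

Repeated division by 11 gives the digits low-to-high: 533 = 5 + 4·11^1 + 4·11^2. Digit sequence: (5, 4, 4).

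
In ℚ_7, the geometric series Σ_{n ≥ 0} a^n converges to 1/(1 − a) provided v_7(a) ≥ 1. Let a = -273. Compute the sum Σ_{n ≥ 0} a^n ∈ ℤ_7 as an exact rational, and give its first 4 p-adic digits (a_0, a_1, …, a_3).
Σ a^n = 1/(1 − a) = 1/274;  first 4 digits = (1, 3, 3, 5)

v_7(a) = 1 ≥ 1, so the series converges in ℤ_7 to 1/(1 − a) = 1/(1 − (-273)) = 1/274. Expand this rational in ℤ_7: compute digits iteratively via d_i = x_i mod 7, x_{i+1} = (x_i − d_i)/7. The first 4 digits are (1, 3, 3, 5).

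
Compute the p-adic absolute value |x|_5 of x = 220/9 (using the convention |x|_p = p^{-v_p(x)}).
|220/9|_5 = 1/5

Step 1 — compute v_5(x) by factoring powers of 5 out of the numerator and denominator: v_5(220/9) = 1. Step 2 — apply |x|_p = p^{-v_p(x)} = 5^{-1} = 1/5.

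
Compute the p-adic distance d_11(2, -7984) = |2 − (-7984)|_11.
d_11(2, -7984) = 1/1331

Step 1 — x − y = 2 − (-7984) = 7986. Step 2 — v_11(7986) = 3 (factor: 7986 = (11^3 · 6); the sign does not affect v_p). Step 3 — |x − y|_11 = 11^{-3} = 1/1331.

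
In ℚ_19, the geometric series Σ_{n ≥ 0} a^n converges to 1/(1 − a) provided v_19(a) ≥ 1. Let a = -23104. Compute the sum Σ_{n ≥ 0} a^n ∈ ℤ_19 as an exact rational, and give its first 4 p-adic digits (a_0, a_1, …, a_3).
Σ a^n = 1/(1 − a) = 1/23105;  first 4 digits = (1, 0, 12, 15)

v_19(a) = 2 ≥ 1, so the series converges in ℤ_19 to 1/(1 − a) = 1/(1 − (-23104)) = 1/23105. Expand this rational in ℤ_19: compute digits iteratively via d_i = x_i mod 19, x_{i+1} = (x_i − d_i)/19. The first 4 digits are (1, 0, 12, 15).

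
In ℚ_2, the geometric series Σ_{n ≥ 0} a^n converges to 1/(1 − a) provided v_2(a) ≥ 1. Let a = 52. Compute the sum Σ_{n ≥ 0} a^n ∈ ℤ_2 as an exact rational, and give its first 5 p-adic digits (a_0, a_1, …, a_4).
Σ a^n = 1/(1 − a) = -1/51;  first 5 digits = (1, 0, 1, 0, 0)

v_2(a) = 2 ≥ 1, so the series converges in ℤ_2 to 1/(1 − a) = 1/(1 − 52) = -1/51. Expand this rational in ℤ_2: compute digits iteratively via d_i = x_i mod 2, x_{i+1} = (x_i − d_i)/2. The first 5 digits are (1, 0, 1, 0, 0).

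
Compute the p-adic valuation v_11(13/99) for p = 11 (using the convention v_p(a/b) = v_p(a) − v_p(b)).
v_11(13/99) = -1

Factor powers of 11 from the numerator and denominator of the reduced fraction: 13 = 11^0 · 13 and 99 = 11^1 · 9. Apply v_p(a/b) = v_p(a) − v_p(b): v_11(13/99) = 0 − 1 = -1.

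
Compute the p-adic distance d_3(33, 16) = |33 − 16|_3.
d_3(33, 16) = 1

Step 1 — x − y = 33 − 16 = 17. Step 2 — v_3(17) = 0 (factor: 17 = (3^0 · 17); the sign does not affect v_p). Step 3 — |x − y|_3 = 3^{0} = 1.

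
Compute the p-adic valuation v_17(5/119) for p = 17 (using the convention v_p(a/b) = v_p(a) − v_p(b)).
v_17(5/119) = -1

Factor powers of 17 from the numerator and denominator of the reduced fraction: 5 = 17^0 · 5 and 119 = 17^1 · 7. Apply v_p(a/b) = v_p(a) − v_p(b): v_17(5/119) = 0 − 1 = -1.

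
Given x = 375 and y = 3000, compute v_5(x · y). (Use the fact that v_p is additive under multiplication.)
v_5(1125000) = 6

v_p(x) = 3 (factor: 375 = 5^3 · 3); v_p(y) = 3 (factor: 3000 = 5^3 · 24). Additivity: v_p(xy) = v_p(x) + v_p(y) = 3 + 3 = 6. (Direct check: xy = 1125000 = 5^6 · (72).)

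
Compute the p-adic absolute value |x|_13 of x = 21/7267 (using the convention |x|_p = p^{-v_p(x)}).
|21/7267|_13 = 169

Step 1 — compute v_13(x) by factoring powers of 13 out of the numerator and denominator: v_13(21/7267) = -2. Step 2 — apply |x|_p = p^{-v_p(x)} = 13^{2} = 169.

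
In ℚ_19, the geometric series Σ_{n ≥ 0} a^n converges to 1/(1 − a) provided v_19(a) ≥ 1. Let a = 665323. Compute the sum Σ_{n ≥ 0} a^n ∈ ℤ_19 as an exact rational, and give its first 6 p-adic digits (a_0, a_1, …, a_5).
Σ a^n = 1/(1 − a) = -1/665322;  first 6 digits = (1, 0, 0, 2, 5, 0)

v_19(a) = 3 ≥ 1, so the series converges in ℤ_19 to 1/(1 − a) = 1/(1 − 665323) = -1/665322. Expand this rational in ℤ_19: compute digits iteratively via d_i = x_i mod 19, x_{i+1} = (x_i − d_i)/19. The first 6 digits are (1, 0, 0, 2, 5, 0).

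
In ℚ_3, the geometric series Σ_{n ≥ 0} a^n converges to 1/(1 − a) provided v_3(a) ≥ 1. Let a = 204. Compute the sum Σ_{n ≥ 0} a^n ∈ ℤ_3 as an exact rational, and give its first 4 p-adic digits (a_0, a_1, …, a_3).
Σ a^n = 1/(1 − a) = -1/203;  first 4 digits = (1, 2, 2, 2)

v_3(a) = 1 ≥ 1, so the series converges in ℤ_3 to 1/(1 − a) = 1/(1 − 204) = -1/203. Expand this rational in ℤ_3: compute digits iteratively via d_i = x_i mod 3, x_{i+1} = (x_i − d_i)/3. The first 4 digits are (1, 2, 2, 2).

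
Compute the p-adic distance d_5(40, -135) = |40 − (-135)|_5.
d_5(40, -135) = 1/25

Step 1 — x − y = 40 − (-135) = 175. Step 2 — v_5(175) = 2 (factor: 175 = (5^2 · 7); the sign does not affect v_p). Step 3 — |x − y|_5 = 5^{-2} = 1/25.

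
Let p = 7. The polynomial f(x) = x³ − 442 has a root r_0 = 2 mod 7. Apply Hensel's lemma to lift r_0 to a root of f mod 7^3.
r_2 = 275 (mod 343)

Hensel: r_{i+1} = r_i − f(r_i)/f′(r_i) mod 7^{i+2}, where f′(x) = 3x². Iterate:
  r_0 = 2 (mod 7)
  r_1 = 30 (mod 49)
  r_2 = 275 (mod 343)
Final: r = 275 with f(r) ≡ 0 mod 7^3.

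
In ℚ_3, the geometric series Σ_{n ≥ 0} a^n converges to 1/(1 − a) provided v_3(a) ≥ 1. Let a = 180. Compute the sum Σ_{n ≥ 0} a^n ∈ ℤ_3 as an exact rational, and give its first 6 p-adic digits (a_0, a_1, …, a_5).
Σ a^n = 1/(1 − a) = -1/179;  first 6 digits = (1, 0, 2, 0, 0, 2)

v_3(a) = 2 ≥ 1, so the series converges in ℤ_3 to 1/(1 − a) = 1/(1 − 180) = -1/179. Expand this rational in ℤ_3: compute digits iteratively via d_i = x_i mod 3, x_{i+1} = (x_i − d_i)/3. The first 6 digits are (1, 0, 2, 0, 0, 2).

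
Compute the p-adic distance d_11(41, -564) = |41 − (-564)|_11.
d_11(41, -564) = 1/121

Step 1 — x − y = 41 − (-564) = 605. Step 2 — v_11(605) = 2 (factor: 605 = (11^2 · 5); the sign does not affect v_p). Step 3 — |x − y|_11 = 11^{-2} = 1/121.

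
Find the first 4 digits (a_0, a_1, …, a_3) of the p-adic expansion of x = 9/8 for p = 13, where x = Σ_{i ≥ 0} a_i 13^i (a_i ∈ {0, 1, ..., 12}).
(a_0, …, a_3) = (6, 11, 4, 11)

v_13(9/8) = 0 (numerator and denominator both coprime to 13), so x ∈ ℤ_13^×. Compute digits iteratively via a_i = x_i mod 13, x_{i+1} = (x_i − a_i)/13, with x_0 = x:
  x_0 = 9/8;  a_0 = 6;  x_1 = (x_0 − 6)/13 = -3/8
  x_1 = -3/8;  a_1 = 11;  x_2 = (x_1 − 11)/13 = -7/8
  x_2 = -7/8;  a_2 = 4;  x_3 = (x_2 − 4)/13 = -3/8
  x_3 = -3/8;  a_3 = 11;  x_4 = (x_3 − 11)/13 = -7/8
Digits: (6, 11, 4, 11).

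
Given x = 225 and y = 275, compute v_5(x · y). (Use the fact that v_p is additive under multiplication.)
v_5(61875) = 4

v_p(x) = 2 (factor: 225 = 5^2 · 9); v_p(y) = 2 (factor: 275 = 5^2 · 11). Additivity: v_p(xy) = v_p(x) + v_p(y) = 2 + 2 = 4. (Direct check: xy = 61875 = 5^4 · (99).)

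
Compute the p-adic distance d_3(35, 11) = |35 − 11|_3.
d_3(35, 11) = 1/3

Step 1 — x − y = 35 − 11 = 24. Step 2 — v_3(24) = 1 (factor: 24 = (3^1 · 8); the sign does not affect v_p). Step 3 — |x − y|_3 = 3^{-1} = 1/3.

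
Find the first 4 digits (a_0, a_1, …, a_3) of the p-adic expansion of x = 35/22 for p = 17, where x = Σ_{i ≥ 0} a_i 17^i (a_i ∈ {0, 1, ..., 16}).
(a_0, …, a_3) = (7, 2, 13, 0)

v_17(35/22) = 0 (numerator and denominator both coprime to 17), so x ∈ ℤ_17^×. Compute digits iteratively via a_i = x_i mod 17, x_{i+1} = (x_i − a_i)/17, with x_0 = x:
  x_0 = 35/22;  a_0 = 7;  x_1 = (x_0 − 7)/17 = -7/22
  x_1 = -7/22;  a_1 = 2;  x_2 = (x_1 − 2)/17 = -3/22
  x_2 = -3/22;  a_2 = 13;  x_3 = (x_2 − 13)/17 = -17/22
  x_3 = -17/22;  a_3 = 0;  x_4 = (x_3 − 0)/17 = -1/22
Digits: (7, 2, 13, 0).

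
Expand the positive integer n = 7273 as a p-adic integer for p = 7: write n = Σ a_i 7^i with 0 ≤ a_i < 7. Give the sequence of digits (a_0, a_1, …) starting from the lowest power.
(a_0, a_1, …) = (0, 3, 1, 0, 3)

Repeated division by 7 gives the digits low-to-high: 7273 = 3·7^1 + 1·7^2 + 3·7^4. Digit sequence: (0, 3, 1, 0, 3).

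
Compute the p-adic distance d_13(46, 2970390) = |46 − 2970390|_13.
d_13(46, 2970390) = 1/371293

Step 1 — x − y = 46 − 2970390 = -2970344. Step 2 — v_13(-2970344) = 5 (factor: -2970344 = −(13^5 · 8); the sign does not affect v_p). Step 3 — |x − y|_13 = 13^{-5} = 1/371293.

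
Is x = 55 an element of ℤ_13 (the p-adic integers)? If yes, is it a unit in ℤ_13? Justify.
x ∈ ℤ_13^× (unit); v_13(x) = 0

ℤ_13 = {x ∈ ℚ_13 : v_13(x) ≥ 0} and ℤ_13^× = {x ∈ ℤ_13 : v_13(x) = 0}. Here v_13(55) = v_13(num) − v_13(den) = 0; compare against these criteria.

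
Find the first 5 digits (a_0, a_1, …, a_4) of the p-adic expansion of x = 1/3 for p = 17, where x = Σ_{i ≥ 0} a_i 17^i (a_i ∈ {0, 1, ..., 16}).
(a_0, …, a_4) = (6, 11, 5, 11, 5)

v_17(1/3) = 0 (numerator and denominator both coprime to 17), so x ∈ ℤ_17^×. Compute digits iteratively via a_i = x_i mod 17, x_{i+1} = (x_i − a_i)/17, with x_0 = x:
  x_0 = 1/3;  a_0 = 6;  x_1 = (x_0 − 6)/17 = -1/3
  x_1 = -1/3;  a_1 = 11;  x_2 = (x_1 − 11)/17 = -2/3
  x_2 = -2/3;  a_2 = 5;  x_3 = (x_2 − 5)/17 = -1/3
  x_3 = -1/3;  a_3 = 11;  x_4 = (x_3 − 11)/17 = -2/3
  x_4 = -2/3;  a_4 = 5;  x_5 = (x_4 − 5)/17 = -1/3
Digits: (6, 11, 5, 11, 5).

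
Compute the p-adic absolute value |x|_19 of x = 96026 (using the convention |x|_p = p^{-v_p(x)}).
|96026|_19 = 1/6859

Step 1 — compute v_19(x) by factoring powers of 19 out of the numerator and denominator: v_19(96026) = 3. Step 2 — apply |x|_p = p^{-v_p(x)} = 19^{-3} = 1/6859.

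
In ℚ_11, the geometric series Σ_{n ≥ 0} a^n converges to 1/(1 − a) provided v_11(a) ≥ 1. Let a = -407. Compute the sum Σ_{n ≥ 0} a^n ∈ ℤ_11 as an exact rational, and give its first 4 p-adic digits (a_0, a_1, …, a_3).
Σ a^n = 1/(1 − a) = 1/408;  first 4 digits = (1, 7, 1, 5)

v_11(a) = 1 ≥ 1, so the series converges in ℤ_11 to 1/(1 − a) = 1/(1 − (-407)) = 1/408. Expand this rational in ℤ_11: compute digits iteratively via d_i = x_i mod 11, x_{i+1} = (x_i − d_i)/11. The first 4 digits are (1, 7, 1, 5).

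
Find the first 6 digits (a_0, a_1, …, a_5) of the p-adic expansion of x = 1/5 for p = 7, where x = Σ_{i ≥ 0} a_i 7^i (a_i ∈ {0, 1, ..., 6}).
(a_0, …, a_5) = (3, 1, 4, 5, 2, 1)

v_7(1/5) = 0 (numerator and denominator both coprime to 7), so x ∈ ℤ_7^×. Compute digits iteratively via a_i = x_i mod 7, x_{i+1} = (x_i − a_i)/7, with x_0 = x:
  x_0 = 1/5;  a_0 = 3;  x_1 = (x_0 − 3)/7 = -2/5
  x_1 = -2/5;  a_1 = 1;  x_2 = (x_1 − 1)/7 = -1/5
  x_2 = -1/5;  a_2 = 4;  x_3 = (x_2 − 4)/7 = -3/5
  x_3 = -3/5;  a_3 = 5;  x_4 = (x_3 − 5)/7 = -4/5
  x_4 = -4/5;  a_4 = 2;  x_5 = (x_4 − 2)/7 = -2/5
  x_5 = -2/5;  a_5 = 1;  x_6 = (x_5 − 1)/7 = -1/5
Digits: (3, 1, 4, 5, 2, 1).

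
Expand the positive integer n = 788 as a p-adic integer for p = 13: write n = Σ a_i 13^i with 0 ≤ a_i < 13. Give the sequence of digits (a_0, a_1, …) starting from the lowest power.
(a_0, a_1, …) = (8, 8, 4)

Repeated division by 13 gives the digits low-to-high: 788 = 8 + 8·13^1 + 4·13^2. Digit sequence: (8, 8, 4).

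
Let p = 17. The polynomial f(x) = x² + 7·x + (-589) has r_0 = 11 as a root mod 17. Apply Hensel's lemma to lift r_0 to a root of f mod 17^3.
r_2 = 742 (mod 4913)

Hensel: r_{i+1} = r_i − f(r_i)·(f′(r_i))^{-1} mod 17^{i+2}, f′(x) = 2x + 7. Iterate:
  r_0 = 11 (mod 17)
  r_1 = 164 (mod 289)
  r_2 = 742 (mod 4913)
Final: r = 742 satisfies f(r) ≡ 0 mod 17^3.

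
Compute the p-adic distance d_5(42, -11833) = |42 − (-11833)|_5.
d_5(42, -11833) = 1/625

Step 1 — x − y = 42 − (-11833) = 11875. Step 2 — v_5(11875) = 4 (factor: 11875 = (5^4 · 19); the sign does not affect v_p). Step 3 — |x − y|_5 = 5^{-4} = 1/625.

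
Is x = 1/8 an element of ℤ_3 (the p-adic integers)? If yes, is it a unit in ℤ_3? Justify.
x ∈ ℤ_3^× (unit); v_3(x) = 0

ℤ_3 = {x ∈ ℚ_3 : v_3(x) ≥ 0} and ℤ_3^× = {x ∈ ℤ_3 : v_3(x) = 0}. Here v_3(1/8) = v_3(num) − v_3(den) = 0; compare against these criteria.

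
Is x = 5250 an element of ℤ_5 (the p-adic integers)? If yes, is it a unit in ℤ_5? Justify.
x ∈ ℤ_5 but not a unit; v_5(x) = 3 > 0

ℤ_5 = {x ∈ ℚ_5 : v_5(x) ≥ 0} and ℤ_5^× = {x ∈ ℤ_5 : v_5(x) = 0}. Here v_5(5250) = v_5(num) − v_5(den) = 3; compare against these criteria.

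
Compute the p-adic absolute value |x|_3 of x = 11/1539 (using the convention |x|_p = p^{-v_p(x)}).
|11/1539|_3 = 81

Step 1 — compute v_3(x) by factoring powers of 3 out of the numerator and denominator: v_3(11/1539) = -4. Step 2 — apply |x|_p = p^{-v_p(x)} = 3^{4} = 81.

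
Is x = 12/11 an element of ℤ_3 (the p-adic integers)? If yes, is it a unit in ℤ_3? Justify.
x ∈ ℤ_3 but not a unit; v_3(x) = 1 > 0

ℤ_3 = {x ∈ ℚ_3 : v_3(x) ≥ 0} and ℤ_3^× = {x ∈ ℤ_3 : v_3(x) = 0}. Here v_3(12/11) = v_3(num) − v_3(den) = 1; compare against these criteria.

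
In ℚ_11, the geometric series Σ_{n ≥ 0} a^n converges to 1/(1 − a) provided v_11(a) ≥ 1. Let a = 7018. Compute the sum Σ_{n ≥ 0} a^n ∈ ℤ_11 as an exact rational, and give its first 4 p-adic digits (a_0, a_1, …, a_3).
Σ a^n = 1/(1 − a) = -1/7017;  first 4 digits = (1, 0, 3, 5)

v_11(a) = 2 ≥ 1, so the series converges in ℤ_11 to 1/(1 − a) = 1/(1 − 7018) = -1/7017. Expand this rational in ℤ_11: compute digits iteratively via d_i = x_i mod 11, x_{i+1} = (x_i − d_i)/11. The first 4 digits are (1, 0, 3, 5).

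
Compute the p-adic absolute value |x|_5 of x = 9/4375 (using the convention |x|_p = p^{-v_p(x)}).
|9/4375|_5 = 625

Step 1 — compute v_5(x) by factoring powers of 5 out of the numerator and denominator: v_5(9/4375) = -4. Step 2 — apply |x|_p = p^{-v_p(x)} = 5^{4} = 625.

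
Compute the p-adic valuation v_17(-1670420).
v_17(-1670420) = 4

v_17(n) is the largest exponent k such that 17^k divides n. Factor out: -1670420 = -17^4 · 20. (Sign doesn't affect v_p.) So v_17(-1670420) = 4.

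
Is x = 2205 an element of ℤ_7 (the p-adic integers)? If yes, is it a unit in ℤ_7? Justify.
x ∈ ℤ_7 but not a unit; v_7(x) = 2 > 0

ℤ_7 = {x ∈ ℚ_7 : v_7(x) ≥ 0} and ℤ_7^× = {x ∈ ℤ_7 : v_7(x) = 0}. Here v_7(2205) = v_7(num) − v_7(den) = 2; compare against these criteria.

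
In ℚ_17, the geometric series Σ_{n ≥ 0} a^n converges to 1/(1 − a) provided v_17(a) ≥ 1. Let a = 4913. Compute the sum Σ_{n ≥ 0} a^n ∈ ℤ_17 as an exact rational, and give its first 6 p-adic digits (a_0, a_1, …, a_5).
Σ a^n = 1/(1 − a) = -1/4912;  first 6 digits = (1, 0, 0, 1, 0, 0)

v_17(a) = 3 ≥ 1, so the series converges in ℤ_17 to 1/(1 − a) = 1/(1 − 4913) = -1/4912. Expand this rational in ℤ_17: compute digits iteratively via d_i = x_i mod 17, x_{i+1} = (x_i − d_i)/17. The first 6 digits are (1, 0, 0, 1, 0, 0).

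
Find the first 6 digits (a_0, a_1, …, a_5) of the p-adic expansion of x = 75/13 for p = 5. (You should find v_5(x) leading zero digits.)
(a_0, …, a_5) = (0, 0, 1, 1, 4, 3)

v_5(75/13) = 2, so a_0 = ... = a_1 = 0. Factor out: x = 5^2 · u with u = 3/13 a unit in ℤ_5. Expand u iteratively via a_{v+i} = u_i mod 5, u_{i+1} = (u_i − a_{v+i})/5:
  u_0 = 3/13;  a_2 = 1;  u_1 = (u_0 − 1)/5 = -2/13
  u_1 = -2/13;  a_3 = 1;  u_2 = (u_1 − 1)/5 = -3/13
  u_2 = -3/13;  a_4 = 4;  u_3 = (u_2 − 4)/5 = -11/13
  u_3 = -11/13;  a_5 = 3;  u_4 = (u_3 − 3)/5 = -10/13
Digits: (0, 0, 1, 1, 4, 3).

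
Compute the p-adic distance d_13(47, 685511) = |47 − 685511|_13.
d_13(47, 685511) = 1/28561

Step 1 — x − y = 47 − 685511 = -685464. Step 2 — v_13(-685464) = 4 (factor: -685464 = −(13^4 · 24); the sign does not affect v_p). Step 3 — |x − y|_13 = 13^{-4} = 1/28561.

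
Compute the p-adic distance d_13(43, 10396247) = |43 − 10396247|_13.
d_13(43, 10396247) = 1/371293

Step 1 — x − y = 43 − 10396247 = -10396204. Step 2 — v_13(-10396204) = 5 (factor: -10396204 = −(13^5 · 28); the sign does not affect v_p). Step 3 — |x − y|_13 = 13^{-5} = 1/371293.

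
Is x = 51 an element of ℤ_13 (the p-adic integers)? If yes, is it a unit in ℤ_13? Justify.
x ∈ ℤ_13^× (unit); v_13(x) = 0

ℤ_13 = {x ∈ ℚ_13 : v_13(x) ≥ 0} and ℤ_13^× = {x ∈ ℤ_13 : v_13(x) = 0}. Here v_13(51) = v_13(num) − v_13(den) = 0; compare against these criteria.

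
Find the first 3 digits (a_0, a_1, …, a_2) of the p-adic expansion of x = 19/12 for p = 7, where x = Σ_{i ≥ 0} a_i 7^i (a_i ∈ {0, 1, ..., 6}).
(a_0, …, a_2) = (1, 3, 6)

v_7(19/12) = 0 (numerator and denominator both coprime to 7), so x ∈ ℤ_7^×. Compute digits iteratively via a_i = x_i mod 7, x_{i+1} = (x_i − a_i)/7, with x_0 = x:
  x_0 = 19/12;  a_0 = 1;  x_1 = (x_0 − 1)/7 = 1/12
  x_1 = 1/12;  a_1 = 3;  x_2 = (x_1 − 3)/7 = -5/12
  x_2 = -5/12;  a_2 = 6;  x_3 = (x_2 − 6)/7 = -11/12
Digits: (1, 3, 6).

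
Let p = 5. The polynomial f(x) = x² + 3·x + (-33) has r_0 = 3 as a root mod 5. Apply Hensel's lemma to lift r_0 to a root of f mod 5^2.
r_1 = 13 (mod 25)

Hensel: r_{i+1} = r_i − f(r_i)·(f′(r_i))^{-1} mod 5^{i+2}, f′(x) = 2x + 3. Iterate:
  r_0 = 3 (mod 5)
  r_1 = 13 (mod 25)
Final: r = 13 satisfies f(r) ≡ 0 mod 5^2.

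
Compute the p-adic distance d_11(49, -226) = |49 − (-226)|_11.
d_11(49, -226) = 1/11

Step 1 — x − y = 49 − (-226) = 275. Step 2 — v_11(275) = 1 (factor: 275 = (11^1 · 25); the sign does not affect v_p). Step 3 — |x − y|_11 = 11^{-1} = 1/11.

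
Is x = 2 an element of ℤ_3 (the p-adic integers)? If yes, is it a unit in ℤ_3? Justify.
x ∈ ℤ_3^× (unit); v_3(x) = 0

ℤ_3 = {x ∈ ℚ_3 : v_3(x) ≥ 0} and ℤ_3^× = {x ∈ ℤ_3 : v_3(x) = 0}. Here v_3(2) = v_3(num) − v_3(den) = 0; compare against these criteria.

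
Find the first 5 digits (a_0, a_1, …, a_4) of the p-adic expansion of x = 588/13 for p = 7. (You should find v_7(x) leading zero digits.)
(a_0, …, a_4) = (0, 0, 2, 2, 4)

v_7(588/13) = 2, so a_0 = ... = a_1 = 0. Factor out: x = 7^2 · u with u = 12/13 a unit in ℤ_7. Expand u iteratively via a_{v+i} = u_i mod 7, u_{i+1} = (u_i − a_{v+i})/7:
  u_0 = 12/13;  a_2 = 2;  u_1 = (u_0 − 2)/7 = -2/13
  u_1 = -2/13;  a_3 = 2;  u_2 = (u_1 − 2)/7 = -4/13
  u_2 = -4/13;  a_4 = 4;  u_3 = (u_2 − 4)/7 = -8/13
Digits: (0, 0, 2, 2, 4).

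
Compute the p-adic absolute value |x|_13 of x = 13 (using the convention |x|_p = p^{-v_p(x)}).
|13|_13 = 1/13

Step 1 — compute v_13(x) by factoring powers of 13 out of the numerator and denominator: v_13(13) = 1. Step 2 — apply |x|_p = p^{-v_p(x)} = 13^{-1} = 1/13.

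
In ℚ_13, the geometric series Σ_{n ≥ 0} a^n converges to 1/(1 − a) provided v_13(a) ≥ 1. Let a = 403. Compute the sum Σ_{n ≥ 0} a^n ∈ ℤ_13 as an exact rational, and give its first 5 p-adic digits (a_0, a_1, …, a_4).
Σ a^n = 1/(1 − a) = -1/402;  first 5 digits = (1, 5, 1, 4, 10)

v_13(a) = 1 ≥ 1, so the series converges in ℤ_13 to 1/(1 − a) = 1/(1 − 403) = -1/402. Expand this rational in ℤ_13: compute digits iteratively via d_i = x_i mod 13, x_{i+1} = (x_i − d_i)/13. The first 5 digits are (1, 5, 1, 4, 10).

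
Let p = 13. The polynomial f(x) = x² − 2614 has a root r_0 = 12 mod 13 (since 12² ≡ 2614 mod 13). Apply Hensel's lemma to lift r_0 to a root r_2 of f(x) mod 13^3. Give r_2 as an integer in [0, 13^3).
r_2 = 1650 (mod 2197)

Hensel's recurrence: r_{i+1} = r_i − f(r_i)·(f′(r_i))^{-1} mod 13^{i+2}, with f′(x) = 2x. Iterate:
  r_0 = 12 (mod 13)
  r_1 = 129 (mod 169)
  r_2 = 1650 (mod 2197)
Final: r_2 = 1650, and one checks f(r_2) ≡ 0 mod 13^3.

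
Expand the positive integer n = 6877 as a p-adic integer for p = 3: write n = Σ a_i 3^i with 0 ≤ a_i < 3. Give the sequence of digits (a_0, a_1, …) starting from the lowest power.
(a_0, a_1, …) = (1, 0, 2, 2, 0, 1, 0, 0, 1)

Repeated division by 3 gives the digits low-to-high: 6877 = 1 + 2·3^2 + 2·3^3 + 1·3^5 + 1·3^8. Digit sequence: (1, 0, 2, 2, 0, 1, 0, 0, 1).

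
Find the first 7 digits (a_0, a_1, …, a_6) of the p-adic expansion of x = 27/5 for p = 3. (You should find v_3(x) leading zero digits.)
(a_0, …, a_6) = (0, 0, 0, 2, 0, 1, 2)

v_3(27/5) = 3, so a_0 = ... = a_2 = 0. Factor out: x = 3^3 · u with u = 1/5 a unit in ℤ_3. Expand u iteratively via a_{v+i} = u_i mod 3, u_{i+1} = (u_i − a_{v+i})/3:
  u_0 = 1/5;  a_3 = 2;  u_1 = (u_0 − 2)/3 = -3/5
  u_1 = -3/5;  a_4 = 0;  u_2 = (u_1 − 0)/3 = -1/5
  u_2 = -1/5;  a_5 = 1;  u_3 = (u_2 − 1)/3 = -2/5
  u_3 = -2/5;  a_6 = 2;  u_4 = (u_3 − 2)/3 = -4/5
Digits: (0, 0, 0, 2, 0, 1, 2).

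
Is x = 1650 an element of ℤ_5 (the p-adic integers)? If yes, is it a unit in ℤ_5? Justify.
x ∈ ℤ_5 but not a unit; v_5(x) = 2 > 0

ℤ_5 = {x ∈ ℚ_5 : v_5(x) ≥ 0} and ℤ_5^× = {x ∈ ℤ_5 : v_5(x) = 0}. Here v_5(1650) = v_5(num) − v_5(den) = 2; compare against these criteria.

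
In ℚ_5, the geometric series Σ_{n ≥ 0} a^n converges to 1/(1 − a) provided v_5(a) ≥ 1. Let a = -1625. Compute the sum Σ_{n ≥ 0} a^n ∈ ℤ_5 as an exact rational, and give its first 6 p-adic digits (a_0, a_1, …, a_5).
Σ a^n = 1/(1 − a) = 1/1626;  first 6 digits = (1, 0, 0, 2, 2, 4)

v_5(a) = 3 ≥ 1, so the series converges in ℤ_5 to 1/(1 − a) = 1/(1 − (-1625)) = 1/1626. Expand this rational in ℤ_5: compute digits iteratively via d_i = x_i mod 5, x_{i+1} = (x_i − d_i)/5. The first 6 digits are (1, 0, 0, 2, 2, 4).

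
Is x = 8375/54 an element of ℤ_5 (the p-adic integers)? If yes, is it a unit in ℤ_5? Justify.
x ∈ ℤ_5 but not a unit; v_5(x) = 3 > 0

ℤ_5 = {x ∈ ℚ_5 : v_5(x) ≥ 0} and ℤ_5^× = {x ∈ ℤ_5 : v_5(x) = 0}. Here v_5(8375/54) = v_5(num) − v_5(den) = 3; compare against these criteria.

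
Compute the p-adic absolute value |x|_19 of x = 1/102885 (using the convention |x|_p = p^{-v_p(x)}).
|1/102885|_19 = 6859

Step 1 — compute v_19(x) by factoring powers of 19 out of the numerator and denominator: v_19(1/102885) = -3. Step 2 — apply |x|_p = p^{-v_p(x)} = 19^{3} = 6859.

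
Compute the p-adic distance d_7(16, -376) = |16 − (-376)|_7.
d_7(16, -376) = 1/49

Step 1 — x − y = 16 − (-376) = 392. Step 2 — v_7(392) = 2 (factor: 392 = (7^2 · 8); the sign does not affect v_p). Step 3 — |x − y|_7 = 7^{-2} = 1/49.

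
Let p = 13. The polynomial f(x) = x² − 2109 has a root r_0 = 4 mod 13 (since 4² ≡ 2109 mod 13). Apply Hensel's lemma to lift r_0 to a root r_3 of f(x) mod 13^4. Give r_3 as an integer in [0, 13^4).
r_3 = 18919 (mod 28561)

Hensel's recurrence: r_{i+1} = r_i − f(r_i)·(f′(r_i))^{-1} mod 13^{i+2}, with f′(x) = 2x. Iterate:
  r_0 = 4 (mod 13)
  r_1 = 160 (mod 169)
  r_2 = 1343 (mod 2197)
  r_3 = 18919 (mod 28561)
Final: r_3 = 18919, and one checks f(r_3) ≡ 0 mod 13^4.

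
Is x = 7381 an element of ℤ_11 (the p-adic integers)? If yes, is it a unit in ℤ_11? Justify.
x ∈ ℤ_11 but not a unit; v_11(x) = 2 > 0

ℤ_11 = {x ∈ ℚ_11 : v_11(x) ≥ 0} and ℤ_11^× = {x ∈ ℤ_11 : v_11(x) = 0}. Here v_11(7381) = v_11(num) − v_11(den) = 2; compare against these criteria.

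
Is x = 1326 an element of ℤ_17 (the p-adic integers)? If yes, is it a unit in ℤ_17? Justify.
x ∈ ℤ_17 but not a unit; v_17(x) = 1 > 0

ℤ_17 = {x ∈ ℚ_17 : v_17(x) ≥ 0} and ℤ_17^× = {x ∈ ℤ_17 : v_17(x) = 0}. Here v_17(1326) = v_17(num) − v_17(den) = 1; compare against these criteria.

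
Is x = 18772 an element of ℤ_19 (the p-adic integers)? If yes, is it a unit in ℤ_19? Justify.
x ∈ ℤ_19 but not a unit; v_19(x) = 2 > 0

ℤ_19 = {x ∈ ℚ_19 : v_19(x) ≥ 0} and ℤ_19^× = {x ∈ ℤ_19 : v_19(x) = 0}. Here v_19(18772) = v_19(num) − v_19(den) = 2; compare against these criteria.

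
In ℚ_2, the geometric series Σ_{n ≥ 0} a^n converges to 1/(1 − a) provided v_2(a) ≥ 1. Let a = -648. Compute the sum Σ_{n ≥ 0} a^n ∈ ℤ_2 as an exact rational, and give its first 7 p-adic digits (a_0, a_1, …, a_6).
Σ a^n = 1/(1 − a) = 1/649;  first 7 digits = (1, 0, 0, 1, 1, 1, 0)

v_2(a) = 3 ≥ 1, so the series converges in ℤ_2 to 1/(1 − a) = 1/(1 − (-648)) = 1/649. Expand this rational in ℤ_2: compute digits iteratively via d_i = x_i mod 2, x_{i+1} = (x_i − d_i)/2. The first 7 digits are (1, 0, 0, 1, 1, 1, 0).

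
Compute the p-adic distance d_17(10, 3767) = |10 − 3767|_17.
d_17(10, 3767) = 1/289

Step 1 — x − y = 10 − 3767 = -3757. Step 2 — v_17(-3757) = 2 (factor: -3757 = −(17^2 · 13); the sign does not affect v_p). Step 3 — |x − y|_17 = 17^{-2} = 1/289.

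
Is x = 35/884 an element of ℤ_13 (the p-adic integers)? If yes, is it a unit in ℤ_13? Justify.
x ∉ ℤ_13 (v_13(x) = -1 < 0)

ℤ_13 = {x ∈ ℚ_13 : v_13(x) ≥ 0} and ℤ_13^× = {x ∈ ℤ_13 : v_13(x) = 0}. Here v_13(35/884) = v_13(num) − v_13(den) = -1; compare against these criteria.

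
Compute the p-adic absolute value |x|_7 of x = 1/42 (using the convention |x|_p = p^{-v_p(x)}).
|1/42|_7 = 7

Step 1 — compute v_7(x) by factoring powers of 7 out of the numerator and denominator: v_7(1/42) = -1. Step 2 — apply |x|_p = p^{-v_p(x)} = 7^{1} = 7.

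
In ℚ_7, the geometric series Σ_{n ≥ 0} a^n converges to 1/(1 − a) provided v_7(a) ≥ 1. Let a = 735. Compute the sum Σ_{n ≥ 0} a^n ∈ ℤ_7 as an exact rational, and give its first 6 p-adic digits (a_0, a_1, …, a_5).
Σ a^n = 1/(1 − a) = -1/734;  first 6 digits = (1, 0, 1, 2, 1, 4)

v_7(a) = 2 ≥ 1, so the series converges in ℤ_7 to 1/(1 − a) = 1/(1 − 735) = -1/734. Expand this rational in ℤ_7: compute digits iteratively via d_i = x_i mod 7, x_{i+1} = (x_i − d_i)/7. The first 6 digits are (1, 0, 1, 2, 1, 4).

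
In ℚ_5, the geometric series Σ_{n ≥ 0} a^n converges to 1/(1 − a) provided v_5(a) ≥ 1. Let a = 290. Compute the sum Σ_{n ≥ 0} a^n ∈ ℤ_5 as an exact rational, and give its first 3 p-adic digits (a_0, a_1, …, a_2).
Σ a^n = 1/(1 − a) = -1/289;  first 3 digits = (1, 3, 0)

v_5(a) = 1 ≥ 1, so the series converges in ℤ_5 to 1/(1 − a) = 1/(1 − 290) = -1/289. Expand this rational in ℤ_5: compute digits iteratively via d_i = x_i mod 5, x_{i+1} = (x_i − d_i)/5. The first 3 digits are (1, 3, 0).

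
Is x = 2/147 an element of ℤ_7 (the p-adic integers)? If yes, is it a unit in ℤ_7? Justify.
x ∉ ℤ_7 (v_7(x) = -2 < 0)

ℤ_7 = {x ∈ ℚ_7 : v_7(x) ≥ 0} and ℤ_7^× = {x ∈ ℤ_7 : v_7(x) = 0}. Here v_7(2/147) = v_7(num) − v_7(den) = -2; compare against these criteria.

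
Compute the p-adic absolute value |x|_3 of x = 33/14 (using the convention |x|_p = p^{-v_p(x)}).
|33/14|_3 = 1/3

Step 1 — compute v_3(x) by factoring powers of 3 out of the numerator and denominator: v_3(33/14) = 1. Step 2 — apply |x|_p = p^{-v_p(x)} = 3^{-1} = 1/3.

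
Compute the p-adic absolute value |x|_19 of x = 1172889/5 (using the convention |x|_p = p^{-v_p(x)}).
|1172889/5|_19 = 1/130321

Step 1 — compute v_19(x) by factoring powers of 19 out of the numerator and denominator: v_19(1172889/5) = 4. Step 2 — apply |x|_p = p^{-v_p(x)} = 19^{-4} = 1/130321.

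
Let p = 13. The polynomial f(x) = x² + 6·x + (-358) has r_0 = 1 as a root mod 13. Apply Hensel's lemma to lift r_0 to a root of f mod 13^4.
r_3 = 6657 (mod 28561)

Hensel: r_{i+1} = r_i − f(r_i)·(f′(r_i))^{-1} mod 13^{i+2}, f′(x) = 2x + 6. Iterate:
  r_0 = 1 (mod 13)
  r_1 = 66 (mod 169)
  r_2 = 66 (mod 2197)
  r_3 = 6657 (mod 28561)
Final: r = 6657 satisfies f(r) ≡ 0 mod 13^4.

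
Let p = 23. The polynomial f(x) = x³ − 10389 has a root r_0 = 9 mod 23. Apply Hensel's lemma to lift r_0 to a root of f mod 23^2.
r_1 = 101 (mod 529)

Hensel: r_{i+1} = r_i − f(r_i)/f′(r_i) mod 23^{i+2}, where f′(x) = 3x². Iterate:
  r_0 = 9 (mod 23)
  r_1 = 101 (mod 529)
Final: r = 101 with f(r) ≡ 0 mod 23^2.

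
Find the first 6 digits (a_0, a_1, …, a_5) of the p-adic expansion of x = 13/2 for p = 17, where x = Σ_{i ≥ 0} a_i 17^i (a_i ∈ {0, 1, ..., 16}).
(a_0, …, a_5) = (15, 8, 8, 8, 8, 8)

v_17(13/2) = 0 (numerator and denominator both coprime to 17), so x ∈ ℤ_17^×. Compute digits iteratively via a_i = x_i mod 17, x_{i+1} = (x_i − a_i)/17, with x_0 = x:
  x_0 = 13/2;  a_0 = 15;  x_1 = (x_0 − 15)/17 = -1/2
  x_1 = -1/2;  a_1 = 8;  x_2 = (x_1 − 8)/17 = -1/2
  x_2 = -1/2;  a_2 = 8;  x_3 = (x_2 − 8)/17 = -1/2
  x_3 = -1/2;  a_3 = 8;  x_4 = (x_3 − 8)/17 = -1/2
  x_4 = -1/2;  a_4 = 8;  x_5 = (x_4 − 8)/17 = -1/2
  x_5 = -1/2;  a_5 = 8;  x_6 = (x_5 − 8)/17 = -1/2
Digits: (15, 8, 8, 8, 8, 8).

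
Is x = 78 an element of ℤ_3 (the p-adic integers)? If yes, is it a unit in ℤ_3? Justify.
x ∈ ℤ_3 but not a unit; v_3(x) = 1 > 0

ℤ_3 = {x ∈ ℚ_3 : v_3(x) ≥ 0} and ℤ_3^× = {x ∈ ℤ_3 : v_3(x) = 0}. Here v_3(78) = v_3(num) − v_3(den) = 1; compare against these criteria.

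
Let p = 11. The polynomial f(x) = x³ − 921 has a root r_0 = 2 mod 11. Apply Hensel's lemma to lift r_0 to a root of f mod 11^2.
r_1 = 68 (mod 121)

Hensel: r_{i+1} = r_i − f(r_i)/f′(r_i) mod 11^{i+2}, where f′(x) = 3x². Iterate:
  r_0 = 2 (mod 11)
  r_1 = 68 (mod 121)
Final: r = 68 with f(r) ≡ 0 mod 11^2.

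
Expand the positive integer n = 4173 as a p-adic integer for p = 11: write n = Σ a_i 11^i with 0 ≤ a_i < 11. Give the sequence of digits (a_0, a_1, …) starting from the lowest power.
(a_0, a_1, …) = (4, 5, 1, 3)

Repeated division by 11 gives the digits low-to-high: 4173 = 4 + 5·11^1 + 1·11^2 + 3·11^3. Digit sequence: (4, 5, 1, 3).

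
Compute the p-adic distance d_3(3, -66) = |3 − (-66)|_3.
d_3(3, -66) = 1/3

Step 1 — x − y = 3 − (-66) = 69. Step 2 — v_3(69) = 1 (factor: 69 = (3^1 · 23); the sign does not affect v_p). Step 3 — |x − y|_3 = 3^{-1} = 1/3.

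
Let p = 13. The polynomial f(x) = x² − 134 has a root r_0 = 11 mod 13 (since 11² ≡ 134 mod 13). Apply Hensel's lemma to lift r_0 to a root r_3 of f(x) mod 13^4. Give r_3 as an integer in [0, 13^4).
r_3 = 1740 (mod 28561)

Hensel's recurrence: r_{i+1} = r_i − f(r_i)·(f′(r_i))^{-1} mod 13^{i+2}, with f′(x) = 2x. Iterate:
  r_0 = 11 (mod 13)
  r_1 = 50 (mod 169)
  r_2 = 1740 (mod 2197)
  r_3 = 1740 (mod 28561)
Final: r_3 = 1740, and one checks f(r_3) ≡ 0 mod 13^4.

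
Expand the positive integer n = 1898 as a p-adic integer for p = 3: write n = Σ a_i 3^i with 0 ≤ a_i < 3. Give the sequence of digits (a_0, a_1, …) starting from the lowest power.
(a_0, a_1, …) = (2, 2, 0, 1, 2, 1, 2)

Repeated division by 3 gives the digits low-to-high: 1898 = 2 + 2·3^1 + 1·3^3 + 2·3^4 + 1·3^5 + 2·3^6. Digit sequence: (2, 2, 0, 1, 2, 1, 2).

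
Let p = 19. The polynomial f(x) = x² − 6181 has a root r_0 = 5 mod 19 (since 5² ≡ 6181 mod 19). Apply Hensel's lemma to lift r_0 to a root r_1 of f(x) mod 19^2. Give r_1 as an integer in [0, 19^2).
r_1 = 43 (mod 361)

Hensel's recurrence: r_{i+1} = r_i − f(r_i)·(f′(r_i))^{-1} mod 19^{i+2}, with f′(x) = 2x. Iterate:
  r_0 = 5 (mod 19)
  r_1 = 43 (mod 361)
Final: r_1 = 43, and one checks f(r_1) ≡ 0 mod 19^2.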